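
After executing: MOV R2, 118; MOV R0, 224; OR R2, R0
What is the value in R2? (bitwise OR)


Register state trace:
  MOV R2, 118  → R2 = 118 (0b01110110)
  MOV R0, 224  → R0 = 224 (0b11100000)
  OR R2, R0   → R2 = 118 OR 224 = 246 (0b11110110)
Final: R2 = 246

246


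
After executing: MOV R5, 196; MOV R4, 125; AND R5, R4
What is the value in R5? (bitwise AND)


Register state trace:
  MOV R5, 196  → R5 = 196 (0b11000100)
  MOV R4, 125  → R4 = 125 (0b01111101)
  AND R5, R4  → R5 = 196 AND 125 = 68 (0b01000100)
Final: R5 = 68

68


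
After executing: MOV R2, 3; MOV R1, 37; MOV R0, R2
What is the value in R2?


Register state trace:
  MOV R2, 3  → R2 = 3
  MOV R1, 37  → R1 = 37
  MOV R0, R2  → R0 = 3
Final: R2 = 3

3


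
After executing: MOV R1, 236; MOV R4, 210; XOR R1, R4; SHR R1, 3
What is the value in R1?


Register state trace:
  MOV R1, 236  → R1 = 236 (0b11101100)
  MOV R4, 210  → R4 = 210 (0b11010010)
  XOR R1, R4  → R1 = 236 XOR 210 = 62 (0b00111110)
  SHR R1, 3  → R1 = 62 >> 3 = 7
Final: R1 = 7

7


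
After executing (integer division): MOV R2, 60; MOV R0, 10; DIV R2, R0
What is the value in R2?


Register state trace:
  MOV R2, 60  → R2 = 60
  MOV R0, 10  → R0 = 10
  DIV R2, R0  → R2 = 60 // 10 = 6
Final: R2 = 6

6


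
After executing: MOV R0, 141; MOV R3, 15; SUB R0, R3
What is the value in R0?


Register state trace:
  MOV R0, 141  → R0 = 141
  MOV R3, 15  → R3 = 15
  SUB R0, R3  → R0 = 141 - 15 = 126
Final: R0 = 126

126


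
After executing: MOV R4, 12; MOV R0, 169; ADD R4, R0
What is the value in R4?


Register state trace:
  MOV R4, 12  → R4 = 12
  MOV R0, 169  → R0 = 169
  ADD R4, R0  → R4 = 12 + 169 = 181
Final: R4 = 181

181


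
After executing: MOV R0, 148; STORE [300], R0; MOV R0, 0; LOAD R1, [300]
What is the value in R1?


Register and memory trace:
  MOV R0, 148  → R0 = 148
  STORE [300], R0  → mem[300] = 148
  MOV R0, 0  → R0 = 0
  LOAD R1, [300]  → R1 = mem[300] = 148
Final: R1 = 148

148


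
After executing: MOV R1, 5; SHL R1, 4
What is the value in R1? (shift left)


Register state trace:
  MOV R1, 5  → R1 = 5
  SHL R1, 4  → R1 = 5 << 4 = 5 * 2^4 = 80
Final: R1 = 80

80


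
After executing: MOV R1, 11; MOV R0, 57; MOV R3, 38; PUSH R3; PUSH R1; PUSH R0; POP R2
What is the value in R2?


Stack trace (top is rightmost):
  MOV R1, 11  → R1 = 11
  MOV R0, 57  → R0 = 57
  MOV R3, 38  → R3 = 38
  PUSH R3  → stack: [38]
  PUSH R1  → stack: [38, 11]
  PUSH R0  → stack: [38, 11, 57]
  POP R2  → R2 = 57, stack: [38, 11]
Final: R2 = 57

57


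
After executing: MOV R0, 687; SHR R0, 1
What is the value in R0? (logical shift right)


Register state trace:
  MOV R0, 687  → R0 = 687
  SHR R0, 1  → R0 = 687 >> 1 = 687 // 2^1 = 343
Final: R0 = 343

343


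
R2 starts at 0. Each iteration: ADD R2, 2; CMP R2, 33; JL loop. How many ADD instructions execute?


Loop trace (R2 starts at 0, target 33, step 2):
  ADD #1: R2 = 0 + 2 = 2  → 2 < 33, loop
  ADD #2: R2 = 2 + 2 = 4  → 4 < 33, loop
  ADD #3: R2 = 4 + 2 = 6  → 6 < 33, loop
  ADD #4: R2 = 6 + 2 = 8  → 8 < 33, loop
  ADD #5: R2 = 8 + 2 = 10  → 10 < 33, loop
  ADD #6: R2 = 10 + 2 = 12  → 12 < 33, loop
  ADD #7: R2 = 12 + 2 = 14  → 14 < 33, loop
  ADD #8: R2 = 14 + 2 = 16  → 16 < 33, loop
  ADD #9: R2 = 16 + 2 = 18  → 18 < 33, loop
  ADD #10: R2 = 18 + 2 = 20  → 20 < 33, loop
  ADD #11: R2 = 20 + 2 = 22  → 22 < 33, loop
  ADD #12: R2 = 22 + 2 = 24  → 24 < 33, loop
  ADD #13: R2 = 24 + 2 = 26  → 26 < 33, loop
  ADD #14: R2 = 26 + 2 = 28  → 28 < 33, loop
  ADD #15: R2 = 28 + 2 = 30  → 30 < 33, loop
  ADD #16: R2 = 30 + 2 = 32  → 32 < 33, loop
  ADD #17: R2 = 32 + 2 = 34  → 34 >= 33, exit
Total ADD instructions: 17

17


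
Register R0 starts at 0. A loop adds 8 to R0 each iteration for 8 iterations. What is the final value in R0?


Starting value: R0 = 0
  Iter 1: R0 = 0 + 8 = 8
  Iter 2: R0 = 8 + 8 = 16
  Iter 3: R0 = 16 + 8 = 24
  Iter 4: R0 = 24 + 8 = 32
  Iter 5: R0 = 32 + 8 = 40
  Iter 6: R0 = 40 + 8 = 48
  Iter 7: R0 = 48 + 8 = 56
  Iter 8: R0 = 56 + 8 = 64
Final: R0 = 64

64


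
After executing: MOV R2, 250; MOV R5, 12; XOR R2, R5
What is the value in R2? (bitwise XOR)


Register state trace:
  MOV R2, 250  → R2 = 250 (0b11111010)
  MOV R5, 12  → R5 = 12 (0b00001100)
  XOR R2, R5  → R2 = 250 XOR 12 = 246 (0b11110110)
Final: R2 = 246

246


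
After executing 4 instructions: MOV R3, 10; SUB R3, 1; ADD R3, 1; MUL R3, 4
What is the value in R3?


Register state trace:
  MOV R3, 10  → R3 = 10
  SUB R3, 1  → R3 = 10 - 1 = 9
  ADD R3, 1  → R3 = 9 + 1 = 10
  MUL R3, 4  → R3 = 10 * 4 = 40
Final: R3 = 40

40


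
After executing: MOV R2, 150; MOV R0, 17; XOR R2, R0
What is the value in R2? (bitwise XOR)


Register state trace:
  MOV R2, 150  → R2 = 150 (0b10010110)
  MOV R0, 17  → R0 = 17 (0b00010001)
  XOR R2, R0  → R2 = 150 XOR 17 = 135 (0b10000111)
Final: R2 = 135

135


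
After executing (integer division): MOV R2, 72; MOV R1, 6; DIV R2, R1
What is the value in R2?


Register state trace:
  MOV R2, 72  → R2 = 72
  MOV R1, 6  → R1 = 6
  DIV R2, R1  → R2 = 72 // 6 = 12
Final: R2 = 12

12


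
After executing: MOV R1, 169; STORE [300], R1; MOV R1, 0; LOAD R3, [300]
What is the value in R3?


Register and memory trace:
  MOV R1, 169  → R1 = 169
  STORE [300], R1  → mem[300] = 169
  MOV R1, 0  → R1 = 0
  LOAD R3, [300]  → R3 = mem[300] = 169
Final: R3 = 169

169


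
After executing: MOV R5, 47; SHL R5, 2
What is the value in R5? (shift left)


Register state trace:
  MOV R5, 47  → R5 = 47
  SHL R5, 2  → R5 = 47 << 2 = 47 * 2^2 = 188
Final: R5 = 188

188


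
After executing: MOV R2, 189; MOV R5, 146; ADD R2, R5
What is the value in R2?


Register state trace:
  MOV R2, 189  → R2 = 189
  MOV R5, 146  → R5 = 146
  ADD R2, R5  → R2 = 189 + 146 = 335
Final: R2 = 335

335


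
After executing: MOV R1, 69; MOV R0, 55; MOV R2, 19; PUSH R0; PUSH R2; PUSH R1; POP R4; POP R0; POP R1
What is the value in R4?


Stack trace (top is rightmost):
  MOV R1, 69  → R1 = 69
  MOV R0, 55  → R0 = 55
  MOV R2, 19  → R2 = 19
  PUSH R0  → stack: [55]
  PUSH R2  → stack: [55, 19]
  PUSH R1  → stack: [55, 19, 69]
  POP R4  → R4 = 69, stack: [55, 19]
  POP R0  → R0 = 19, stack: [55]
  POP R1  → R1 = 55, stack: []
Final: R4 = 69

69


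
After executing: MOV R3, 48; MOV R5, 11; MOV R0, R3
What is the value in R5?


Register state trace:
  MOV R3, 48  → R3 = 48
  MOV R5, 11  → R5 = 11
  MOV R0, R3  → R0 = 48
Final: R5 = 11

11


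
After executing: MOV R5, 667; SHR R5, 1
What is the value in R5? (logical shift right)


Register state trace:
  MOV R5, 667  → R5 = 667
  SHR R5, 1  → R5 = 667 >> 1 = 667 // 2^1 = 333
Final: R5 = 333

333


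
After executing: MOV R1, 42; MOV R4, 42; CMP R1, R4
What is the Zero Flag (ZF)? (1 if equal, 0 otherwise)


Register state trace:
  MOV R1, 42  → R1 = 42
  MOV R4, 42  → R4 = 42
  CMP R1, R4  → computes 42 - 42 = 0
  Result is zero, so values are equal
ZF = 1

1


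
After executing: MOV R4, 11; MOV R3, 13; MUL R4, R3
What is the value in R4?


Register state trace:
  MOV R4, 11  → R4 = 11
  MOV R3, 13  → R3 = 13
  MUL R4, R3  → R4 = 11 * 13 = 143
Final: R4 = 143

143


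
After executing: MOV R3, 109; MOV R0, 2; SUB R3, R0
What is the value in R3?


Register state trace:
  MOV R3, 109  → R3 = 109
  MOV R0, 2  → R0 = 2
  SUB R3, R0  → R3 = 109 - 2 = 107
Final: R3 = 107

107


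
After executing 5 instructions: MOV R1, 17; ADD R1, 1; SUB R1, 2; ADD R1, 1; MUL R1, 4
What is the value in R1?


Register state trace:
  MOV R1, 17  → R1 = 17
  ADD R1, 1  → R1 = 17 + 1 = 18
  SUB R1, 2  → R1 = 18 - 2 = 16
  ADD R1, 1  → R1 = 16 + 1 = 17
  MUL R1, 4  → R1 = 17 * 4 = 68
Final: R1 = 68

68


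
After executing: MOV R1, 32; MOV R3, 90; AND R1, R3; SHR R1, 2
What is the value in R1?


Register state trace:
  MOV R1, 32  → R1 = 32 (0b00100000)
  MOV R3, 90  → R3 = 90 (0b01011010)
  AND R1, R3  → R1 = 32 AND 90 = 0 (0b00000000)
  SHR R1, 2  → R1 = 0 >> 2 = 0
Final: R1 = 0

0


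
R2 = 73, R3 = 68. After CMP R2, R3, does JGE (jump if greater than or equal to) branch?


Trace:
  R2 = 73, R3 = 68
  CMP R2, R3  → compares 73 vs 68
  JGE checks: is 73 greater than or equal to 68?
  73 > 68, so condition is true
Branch taken: Yes

Yes


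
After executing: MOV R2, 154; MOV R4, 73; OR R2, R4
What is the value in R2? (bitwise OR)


Register state trace:
  MOV R2, 154  → R2 = 154 (0b10011010)
  MOV R4, 73  → R4 = 73 (0b01001001)
  OR R2, R4   → R2 = 154 OR 73 = 219 (0b11011011)
Final: R2 = 219

219


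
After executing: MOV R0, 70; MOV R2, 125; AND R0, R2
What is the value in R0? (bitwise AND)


Register state trace:
  MOV R0, 70  → R0 = 70 (0b01000110)
  MOV R2, 125  → R2 = 125 (0b01111101)
  AND R0, R2  → R0 = 70 AND 125 = 68 (0b01000100)
Final: R0 = 68

68


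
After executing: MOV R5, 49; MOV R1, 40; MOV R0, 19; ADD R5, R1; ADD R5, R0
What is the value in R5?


Register state trace:
  MOV R5, 49  → R5 = 49
  MOV R1, 40  → R1 = 40
  MOV R0, 19  → R0 = 19
  ADD R5, R1  → R5 = 49 + 40 = 89
  ADD R5, R0  → R5 = 89 + 19 = 108
Final: R5 = 108

108


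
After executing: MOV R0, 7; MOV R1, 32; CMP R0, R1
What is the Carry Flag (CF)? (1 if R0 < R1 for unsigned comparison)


Register state trace:
  MOV R0, 7  → R0 = 7
  MOV R1, 32  → R1 = 32
  CMP R0, R1  → unsigned 7 - 32: borrow occurs
  7 < 32, so CF = 1
CF = 1

1


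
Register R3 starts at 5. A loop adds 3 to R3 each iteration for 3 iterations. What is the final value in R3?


Starting value: R3 = 5
  Iter 1: R3 = 5 + 3 = 8
  Iter 2: R3 = 8 + 3 = 11
  Iter 3: R3 = 11 + 3 = 14
Final: R3 = 14

14


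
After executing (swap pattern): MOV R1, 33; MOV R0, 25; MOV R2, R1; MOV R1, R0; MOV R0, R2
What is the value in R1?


Register state trace (swap pattern):
  MOV R1, 33  → R1 = 33
  MOV R0, 25  → R0 = 25
  MOV R2, R1  → R2 = 33  (save R1)
  MOV R1, R0  → R1 = 25  (R1 gets R0's value)
  MOV R0, R2  → R0 = 33  (R0 gets saved value)
Final: R1 = 25

25


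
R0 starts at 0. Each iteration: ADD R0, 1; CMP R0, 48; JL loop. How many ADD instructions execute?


Loop trace (R0 starts at 0, target 48, step 1):
  ADD #1: R0 = 0 + 1 = 1  → 1 < 48, loop
  ADD #2: R0 = 1 + 1 = 2  → 2 < 48, loop
  ADD #3: R0 = 2 + 1 = 3  → 3 < 48, loop
  ADD #4: R0 = 3 + 1 = 4  → 4 < 48, loop
  ADD #5: R0 = 4 + 1 = 5  → 5 < 48, loop
  ADD #6: R0 = 5 + 1 = 6  → 6 < 48, loop
  ADD #7: R0 = 6 + 1 = 7  → 7 < 48, loop
  ADD #8: R0 = 7 + 1 = 8  → 8 < 48, loop
  ADD #9: R0 = 8 + 1 = 9  → 9 < 48, loop
  ADD #10: R0 = 9 + 1 = 10  → 10 < 48, loop
  ADD #11: R0 = 10 + 1 = 11  → 11 < 48, loop
  ADD #12: R0 = 11 + 1 = 12  → 12 < 48, loop
  ADD #13: R0 = 12 + 1 = 13  → 13 < 48, loop
  ADD #14: R0 = 13 + 1 = 14  → 14 < 48, loop
  ADD #15: R0 = 14 + 1 = 15  → 15 < 48, loop
  ADD #16: R0 = 15 + 1 = 16  → 16 < 48, loop
  ADD #17: R0 = 16 + 1 = 17  → 17 < 48, loop
  ADD #18: R0 = 17 + 1 = 18  → 18 < 48, loop
  ADD #19: R0 = 18 + 1 = 19  → 19 < 48, loop
  ADD #20: R0 = 19 + 1 = 20  → 20 < 48, loop
  ADD #21: R0 = 20 + 1 = 21  → 21 < 48, loop
  ADD #22: R0 = 21 + 1 = 22  → 22 < 48, loop
  ADD #23: R0 = 22 + 1 = 23  → 23 < 48, loop
  ADD #24: R0 = 23 + 1 = 24  → 24 < 48, loop
  ADD #25: R0 = 24 + 1 = 25  → 25 < 48, loop
  ADD #26: R0 = 25 + 1 = 26  → 26 < 48, loop
  ADD #27: R0 = 26 + 1 = 27  → 27 < 48, loop
  ADD #28: R0 = 27 + 1 = 28  → 28 < 48, loop
  ADD #29: R0 = 28 + 1 = 29  → 29 < 48, loop
  ADD #30: R0 = 29 + 1 = 30  → 30 < 48, loop
  ADD #31: R0 = 30 + 1 = 31  → 31 < 48, loop
  ADD #32: R0 = 31 + 1 = 32  → 32 < 48, loop
  ADD #33: R0 = 32 + 1 = 33  → 33 < 48, loop
  ADD #34: R0 = 33 + 1 = 34  → 34 < 48, loop
  ADD #35: R0 = 34 + 1 = 35  → 35 < 48, loop
  ADD #36: R0 = 35 + 1 = 36  → 36 < 48, loop
  ADD #37: R0 = 36 + 1 = 37  → 37 < 48, loop
  ADD #38: R0 = 37 + 1 = 38  → 38 < 48, loop
  ADD #39: R0 = 38 + 1 = 39  → 39 < 48, loop
  ADD #40: R0 = 39 + 1 = 40  → 40 < 48, loop
  ADD #41: R0 = 40 + 1 = 41  → 41 < 48, loop
  ADD #42: R0 = 41 + 1 = 42  → 42 < 48, loop
  ADD #43: R0 = 42 + 1 = 43  → 43 < 48, loop
  ADD #44: R0 = 43 + 1 = 44  → 44 < 48, loop
  ADD #45: R0 = 44 + 1 = 45  → 45 < 48, loop
  ADD #46: R0 = 45 + 1 = 46  → 46 < 48, loop
  ADD #47: R0 = 46 + 1 = 47  → 47 < 48, loop
  ADD #48: R0 = 47 + 1 = 48  → 48 >= 48, exit
Total ADD instructions: 48

48


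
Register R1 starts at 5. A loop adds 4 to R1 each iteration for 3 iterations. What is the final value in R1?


Starting value: R1 = 5
  Iter 1: R1 = 5 + 4 = 9
  Iter 2: R1 = 9 + 4 = 13
  Iter 3: R1 = 13 + 4 = 17
Final: R1 = 17

17


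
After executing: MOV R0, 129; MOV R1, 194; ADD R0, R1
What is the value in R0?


Register state trace:
  MOV R0, 129  → R0 = 129
  MOV R1, 194  → R1 = 194
  ADD R0, R1  → R0 = 129 + 194 = 323
Final: R0 = 323

323


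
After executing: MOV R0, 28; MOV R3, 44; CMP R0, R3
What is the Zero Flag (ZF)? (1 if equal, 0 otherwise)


Register state trace:
  MOV R0, 28  → R0 = 28
  MOV R3, 44  → R3 = 44
  CMP R0, R3  → computes 28 - 44 = -16
  Result is nonzero, so values are not equal
ZF = 0

0


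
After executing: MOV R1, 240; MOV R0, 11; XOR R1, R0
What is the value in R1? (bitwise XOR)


Register state trace:
  MOV R1, 240  → R1 = 240 (0b11110000)
  MOV R0, 11  → R0 = 11 (0b00001011)
  XOR R1, R0  → R1 = 240 XOR 11 = 251 (0b11111011)
Final: R1 = 251

251


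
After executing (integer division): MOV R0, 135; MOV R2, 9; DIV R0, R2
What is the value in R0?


Register state trace:
  MOV R0, 135  → R0 = 135
  MOV R2, 9  → R2 = 9
  DIV R0, R2  → R0 = 135 // 9 = 15
Final: R0 = 15

15


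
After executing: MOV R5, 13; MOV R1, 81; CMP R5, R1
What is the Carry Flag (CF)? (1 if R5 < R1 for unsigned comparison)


Register state trace:
  MOV R5, 13  → R5 = 13
  MOV R1, 81  → R1 = 81
  CMP R5, R1  → unsigned 13 - 81: borrow occurs
  13 < 81, so CF = 1
CF = 1

1


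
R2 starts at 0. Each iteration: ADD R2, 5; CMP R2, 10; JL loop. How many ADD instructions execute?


Loop trace (R2 starts at 0, target 10, step 5):
  ADD #1: R2 = 0 + 5 = 5  → 5 < 10, loop
  ADD #2: R2 = 5 + 5 = 10  → 10 >= 10, exit
Total ADD instructions: 2

2


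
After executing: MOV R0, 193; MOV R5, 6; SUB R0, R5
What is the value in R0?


Register state trace:
  MOV R0, 193  → R0 = 193
  MOV R5, 6  → R5 = 6
  SUB R0, R5  → R0 = 193 - 6 = 187
Final: R0 = 187

187


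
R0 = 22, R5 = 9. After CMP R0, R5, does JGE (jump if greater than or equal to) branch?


Trace:
  R0 = 22, R5 = 9
  CMP R0, R5  → compares 22 vs 9
  JGE checks: is 22 greater than or equal to 9?
  22 > 9, so condition is true
Branch taken: Yes

Yes


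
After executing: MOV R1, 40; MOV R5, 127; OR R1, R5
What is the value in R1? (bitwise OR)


Register state trace:
  MOV R1, 40  → R1 = 40 (0b00101000)
  MOV R5, 127  → R5 = 127 (0b01111111)
  OR R1, R5   → R1 = 40 OR 127 = 127 (0b01111111)
Final: R1 = 127

127


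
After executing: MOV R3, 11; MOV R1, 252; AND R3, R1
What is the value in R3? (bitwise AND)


Register state trace:
  MOV R3, 11  → R3 = 11 (0b00001011)
  MOV R1, 252  → R1 = 252 (0b11111100)
  AND R3, R1  → R3 = 11 AND 252 = 8 (0b00001000)
Final: R3 = 8

8


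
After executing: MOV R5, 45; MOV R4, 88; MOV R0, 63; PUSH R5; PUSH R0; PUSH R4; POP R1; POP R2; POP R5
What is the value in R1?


Stack trace (top is rightmost):
  MOV R5, 45  → R5 = 45
  MOV R4, 88  → R4 = 88
  MOV R0, 63  → R0 = 63
  PUSH R5  → stack: [45]
  PUSH R0  → stack: [45, 63]
  PUSH R4  → stack: [45, 63, 88]
  POP R1  → R1 = 88, stack: [45, 63]
  POP R2  → R2 = 63, stack: [45]
  POP R5  → R5 = 45, stack: []
Final: R1 = 88

88


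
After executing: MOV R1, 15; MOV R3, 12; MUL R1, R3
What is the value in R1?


Register state trace:
  MOV R1, 15  → R1 = 15
  MOV R3, 12  → R3 = 12
  MUL R1, R3  → R1 = 15 * 12 = 180
Final: R1 = 180

180


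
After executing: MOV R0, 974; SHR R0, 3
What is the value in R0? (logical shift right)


Register state trace:
  MOV R0, 974  → R0 = 974
  SHR R0, 3  → R0 = 974 >> 3 = 974 // 2^3 = 121
Final: R0 = 121

121


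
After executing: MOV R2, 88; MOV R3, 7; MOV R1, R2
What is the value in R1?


Register state trace:
  MOV R2, 88  → R2 = 88
  MOV R3, 7  → R3 = 7
  MOV R1, R2  → R1 = 88
Final: R1 = 88

88


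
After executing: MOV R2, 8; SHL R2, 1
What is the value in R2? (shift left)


Register state trace:
  MOV R2, 8  → R2 = 8
  SHL R2, 1  → R2 = 8 << 1 = 8 * 2^1 = 16
Final: R2 = 16

16


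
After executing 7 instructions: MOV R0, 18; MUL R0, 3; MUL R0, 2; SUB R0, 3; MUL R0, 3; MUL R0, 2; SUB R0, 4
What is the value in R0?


Register state trace:
  MOV R0, 18  → R0 = 18
  MUL R0, 3  → R0 = 18 * 3 = 54
  MUL R0, 2  → R0 = 54 * 2 = 108
  SUB R0, 3  → R0 = 108 - 3 = 105
  MUL R0, 3  → R0 = 105 * 3 = 315
  MUL R0, 2  → R0 = 315 * 2 = 630
  SUB R0, 4  → R0 = 630 - 4 = 626
Final: R0 = 626

626


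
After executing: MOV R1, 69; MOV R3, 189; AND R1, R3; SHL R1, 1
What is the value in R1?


Register state trace:
  MOV R1, 69  → R1 = 69 (0b01000101)
  MOV R3, 189  → R3 = 189 (0b10111101)
  AND R1, R3  → R1 = 69 AND 189 = 5 (0b00000101)
  SHL R1, 1  → R1 = 5 << 1 = 10
Final: R1 = 10

10


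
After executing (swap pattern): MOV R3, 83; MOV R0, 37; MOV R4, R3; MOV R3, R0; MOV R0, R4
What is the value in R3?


Register state trace (swap pattern):
  MOV R3, 83  → R3 = 83
  MOV R0, 37  → R0 = 37
  MOV R4, R3  → R4 = 83  (save R3)
  MOV R3, R0  → R3 = 37  (R3 gets R0's value)
  MOV R0, R4  → R0 = 83  (R0 gets saved value)
Final: R3 = 37

37


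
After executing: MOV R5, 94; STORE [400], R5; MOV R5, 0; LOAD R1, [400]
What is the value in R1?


Register and memory trace:
  MOV R5, 94  → R5 = 94
  STORE [400], R5  → mem[400] = 94
  MOV R5, 0  → R5 = 0
  LOAD R1, [400]  → R1 = mem[400] = 94
Final: R1 = 94

94


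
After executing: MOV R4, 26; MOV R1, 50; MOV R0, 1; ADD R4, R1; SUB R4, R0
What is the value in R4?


Register state trace:
  MOV R4, 26  → R4 = 26
  MOV R1, 50  → R1 = 50
  MOV R0, 1  → R0 = 1
  ADD R4, R1  → R4 = 26 + 50 = 76
  SUB R4, R0  → R4 = 76 - 1 = 75
Final: R4 = 75

75


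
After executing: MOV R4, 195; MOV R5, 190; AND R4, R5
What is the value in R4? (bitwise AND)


Register state trace:
  MOV R4, 195  → R4 = 195 (0b11000011)
  MOV R5, 190  → R5 = 190 (0b10111110)
  AND R4, R5  → R4 = 195 AND 190 = 130 (0b10000010)
Final: R4 = 130

130


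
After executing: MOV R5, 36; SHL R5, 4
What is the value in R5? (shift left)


Register state trace:
  MOV R5, 36  → R5 = 36
  SHL R5, 4  → R5 = 36 << 4 = 36 * 2^4 = 576
Final: R5 = 576

576


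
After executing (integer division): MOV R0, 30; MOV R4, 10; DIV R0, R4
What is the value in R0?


Register state trace:
  MOV R0, 30  → R0 = 30
  MOV R4, 10  → R4 = 10
  DIV R0, R4  → R0 = 30 // 10 = 3
Final: R0 = 3

3


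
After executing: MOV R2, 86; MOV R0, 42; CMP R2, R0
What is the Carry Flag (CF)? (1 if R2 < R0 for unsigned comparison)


Register state trace:
  MOV R2, 86  → R2 = 86
  MOV R0, 42  → R0 = 42
  CMP R2, R0  → unsigned 86 - 42: no borrow
  86 >= 42, so CF = 0
CF = 0

0


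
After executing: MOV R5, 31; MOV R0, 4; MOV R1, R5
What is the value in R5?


Register state trace:
  MOV R5, 31  → R5 = 31
  MOV R0, 4  → R0 = 4
  MOV R1, R5  → R1 = 31
Final: R5 = 31

31


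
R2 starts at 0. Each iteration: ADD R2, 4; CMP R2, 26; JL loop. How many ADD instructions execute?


Loop trace (R2 starts at 0, target 26, step 4):
  ADD #1: R2 = 0 + 4 = 4  → 4 < 26, loop
  ADD #2: R2 = 4 + 4 = 8  → 8 < 26, loop
  ADD #3: R2 = 8 + 4 = 12  → 12 < 26, loop
  ADD #4: R2 = 12 + 4 = 16  → 16 < 26, loop
  ADD #5: R2 = 16 + 4 = 20  → 20 < 26, loop
  ADD #6: R2 = 20 + 4 = 24  → 24 < 26, loop
  ADD #7: R2 = 24 + 4 = 28  → 28 >= 26, exit
Total ADD instructions: 7

7


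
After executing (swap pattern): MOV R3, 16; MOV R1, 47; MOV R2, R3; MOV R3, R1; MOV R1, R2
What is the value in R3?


Register state trace (swap pattern):
  MOV R3, 16  → R3 = 16
  MOV R1, 47  → R1 = 47
  MOV R2, R3  → R2 = 16  (save R3)
  MOV R3, R1  → R3 = 47  (R3 gets R1's value)
  MOV R1, R2  → R1 = 16  (R1 gets saved value)
Final: R3 = 47

47


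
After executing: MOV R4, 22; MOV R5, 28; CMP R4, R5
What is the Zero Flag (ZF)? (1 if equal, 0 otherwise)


Register state trace:
  MOV R4, 22  → R4 = 22
  MOV R5, 28  → R5 = 28
  CMP R4, R5  → computes 22 - 28 = -6
  Result is nonzero, so values are not equal
ZF = 0

0


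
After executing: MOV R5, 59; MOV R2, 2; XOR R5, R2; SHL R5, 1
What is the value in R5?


Register state trace:
  MOV R5, 59  → R5 = 59 (0b00111011)
  MOV R2, 2  → R2 = 2 (0b00000010)
  XOR R5, R2  → R5 = 59 XOR 2 = 57 (0b00111001)
  SHL R5, 1  → R5 = 57 << 1 = 114
Final: R5 = 114

114


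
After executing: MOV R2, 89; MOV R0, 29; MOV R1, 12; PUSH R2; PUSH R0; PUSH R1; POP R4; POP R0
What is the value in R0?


Stack trace (top is rightmost):
  MOV R2, 89  → R2 = 89
  MOV R0, 29  → R0 = 29
  MOV R1, 12  → R1 = 12
  PUSH R2  → stack: [89]
  PUSH R0  → stack: [89, 29]
  PUSH R1  → stack: [89, 29, 12]
  POP R4  → R4 = 12, stack: [89, 29]
  POP R0  → R0 = 29, stack: [89]
Final: R0 = 29

29


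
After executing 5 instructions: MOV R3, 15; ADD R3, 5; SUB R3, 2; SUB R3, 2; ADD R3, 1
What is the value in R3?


Register state trace:
  MOV R3, 15  → R3 = 15
  ADD R3, 5  → R3 = 15 + 5 = 20
  SUB R3, 2  → R3 = 20 - 2 = 18
  SUB R3, 2  → R3 = 18 - 2 = 16
  ADD R3, 1  → R3 = 16 + 1 = 17
Final: R3 = 17

17


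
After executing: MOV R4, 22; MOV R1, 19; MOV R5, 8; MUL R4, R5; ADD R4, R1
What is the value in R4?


Register state trace:
  MOV R4, 22  → R4 = 22
  MOV R1, 19  → R1 = 19
  MOV R5, 8  → R5 = 8
  MUL R4, R5  → R4 = 22 * 8 = 176
  ADD R4, R1  → R4 = 176 + 19 = 195
Final: R4 = 195

195


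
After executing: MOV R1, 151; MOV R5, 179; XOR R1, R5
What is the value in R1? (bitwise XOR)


Register state trace:
  MOV R1, 151  → R1 = 151 (0b10010111)
  MOV R5, 179  → R5 = 179 (0b10110011)
  XOR R1, R5  → R1 = 151 XOR 179 = 36 (0b00100100)
Final: R1 = 36

36


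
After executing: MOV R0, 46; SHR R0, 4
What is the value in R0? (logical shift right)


Register state trace:
  MOV R0, 46  → R0 = 46
  SHR R0, 4  → R0 = 46 >> 4 = 46 // 2^4 = 2
Final: R0 = 2

2


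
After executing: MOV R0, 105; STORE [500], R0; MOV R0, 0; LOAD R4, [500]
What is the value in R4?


Register and memory trace:
  MOV R0, 105  → R0 = 105
  STORE [500], R0  → mem[500] = 105
  MOV R0, 0  → R0 = 0
  LOAD R4, [500]  → R4 = mem[500] = 105
Final: R4 = 105

105


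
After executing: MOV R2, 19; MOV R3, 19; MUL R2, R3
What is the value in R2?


Register state trace:
  MOV R2, 19  → R2 = 19
  MOV R3, 19  → R3 = 19
  MUL R2, R3  → R2 = 19 * 19 = 361
Final: R2 = 361

361


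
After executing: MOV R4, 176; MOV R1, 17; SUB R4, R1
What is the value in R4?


Register state trace:
  MOV R4, 176  → R4 = 176
  MOV R1, 17  → R1 = 17
  SUB R4, R1  → R4 = 176 - 17 = 159
Final: R4 = 159

159


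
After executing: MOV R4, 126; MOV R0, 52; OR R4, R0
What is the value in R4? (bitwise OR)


Register state trace:
  MOV R4, 126  → R4 = 126 (0b01111110)
  MOV R0, 52  → R0 = 52 (0b00110100)
  OR R4, R0   → R4 = 126 OR 52 = 126 (0b01111110)
Final: R4 = 126

126


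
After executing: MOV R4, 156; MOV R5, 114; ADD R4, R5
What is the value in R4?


Register state trace:
  MOV R4, 156  → R4 = 156
  MOV R5, 114  → R5 = 114
  ADD R4, R5  → R4 = 156 + 114 = 270
Final: R4 = 270

270


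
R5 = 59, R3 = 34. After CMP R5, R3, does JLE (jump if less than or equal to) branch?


Trace:
  R5 = 59, R3 = 34
  CMP R5, R3  → compares 59 vs 34
  JLE checks: is 59 less than or equal to 34?
  59 > 34, so condition is false
Branch taken: No

No


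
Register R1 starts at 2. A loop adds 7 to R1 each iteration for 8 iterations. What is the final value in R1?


Starting value: R1 = 2
  Iter 1: R1 = 2 + 7 = 9
  Iter 2: R1 = 9 + 7 = 16
  Iter 3: R1 = 16 + 7 = 23
  Iter 4: R1 = 23 + 7 = 30
  Iter 5: R1 = 30 + 7 = 37
  Iter 6: R1 = 37 + 7 = 44
  Iter 7: R1 = 44 + 7 = 51
  Iter 8: R1 = 51 + 7 = 58
Final: R1 = 58

58


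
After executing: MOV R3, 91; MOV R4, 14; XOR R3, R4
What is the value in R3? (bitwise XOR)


Register state trace:
  MOV R3, 91  → R3 = 91 (0b01011011)
  MOV R4, 14  → R4 = 14 (0b00001110)
  XOR R3, R4  → R3 = 91 XOR 14 = 85 (0b01010101)
Final: R3 = 85

85


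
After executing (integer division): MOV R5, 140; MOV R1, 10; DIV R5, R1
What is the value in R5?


Register state trace:
  MOV R5, 140  → R5 = 140
  MOV R1, 10  → R1 = 10
  DIV R5, R1  → R5 = 140 // 10 = 14
Final: R5 = 14

14


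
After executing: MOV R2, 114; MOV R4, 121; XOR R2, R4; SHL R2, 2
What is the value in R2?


Register state trace:
  MOV R2, 114  → R2 = 114 (0b01110010)
  MOV R4, 121  → R4 = 121 (0b01111001)
  XOR R2, R4  → R2 = 114 XOR 121 = 11 (0b00001011)
  SHL R2, 2  → R2 = 11 << 2 = 44
Final: R2 = 44

44


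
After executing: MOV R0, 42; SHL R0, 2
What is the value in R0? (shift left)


Register state trace:
  MOV R0, 42  → R0 = 42
  SHL R0, 2  → R0 = 42 << 2 = 42 * 2^2 = 168
Final: R0 = 168

168


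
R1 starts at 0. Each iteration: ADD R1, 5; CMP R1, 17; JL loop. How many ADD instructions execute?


Loop trace (R1 starts at 0, target 17, step 5):
  ADD #1: R1 = 0 + 5 = 5  → 5 < 17, loop
  ADD #2: R1 = 5 + 5 = 10  → 10 < 17, loop
  ADD #3: R1 = 10 + 5 = 15  → 15 < 17, loop
  ADD #4: R1 = 15 + 5 = 20  → 20 >= 17, exit
Total ADD instructions: 4

4


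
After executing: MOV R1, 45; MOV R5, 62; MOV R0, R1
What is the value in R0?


Register state trace:
  MOV R1, 45  → R1 = 45
  MOV R5, 62  → R5 = 62
  MOV R0, R1  → R0 = 45
Final: R0 = 45

45


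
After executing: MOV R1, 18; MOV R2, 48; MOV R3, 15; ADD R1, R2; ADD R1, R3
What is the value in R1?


Register state trace:
  MOV R1, 18  → R1 = 18
  MOV R2, 48  → R2 = 48
  MOV R3, 15  → R3 = 15
  ADD R1, R2  → R1 = 18 + 48 = 66
  ADD R1, R3  → R1 = 66 + 15 = 81
Final: R1 = 81

81


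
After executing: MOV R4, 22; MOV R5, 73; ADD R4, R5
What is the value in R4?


Register state trace:
  MOV R4, 22  → R4 = 22
  MOV R5, 73  → R5 = 73
  ADD R4, R5  → R4 = 22 + 73 = 95
Final: R4 = 95

95


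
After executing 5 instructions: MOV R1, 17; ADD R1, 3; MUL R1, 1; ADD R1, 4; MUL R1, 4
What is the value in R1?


Register state trace:
  MOV R1, 17  → R1 = 17
  ADD R1, 3  → R1 = 17 + 3 = 20
  MUL R1, 1  → R1 = 20 * 1 = 20
  ADD R1, 4  → R1 = 20 + 4 = 24
  MUL R1, 4  → R1 = 24 * 4 = 96
Final: R1 = 96

96


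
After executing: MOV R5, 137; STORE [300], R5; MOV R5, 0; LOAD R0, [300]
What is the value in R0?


Register and memory trace:
  MOV R5, 137  → R5 = 137
  STORE [300], R5  → mem[300] = 137
  MOV R5, 0  → R5 = 0
  LOAD R0, [300]  → R0 = mem[300] = 137
Final: R0 = 137

137


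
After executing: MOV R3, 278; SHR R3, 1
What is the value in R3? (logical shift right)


Register state trace:
  MOV R3, 278  → R3 = 278
  SHR R3, 1  → R3 = 278 >> 1 = 278 // 2^1 = 139
Final: R3 = 139

139


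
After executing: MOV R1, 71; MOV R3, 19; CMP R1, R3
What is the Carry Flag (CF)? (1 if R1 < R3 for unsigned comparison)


Register state trace:
  MOV R1, 71  → R1 = 71
  MOV R3, 19  → R3 = 19
  CMP R1, R3  → unsigned 71 - 19: no borrow
  71 >= 19, so CF = 0
CF = 0

0


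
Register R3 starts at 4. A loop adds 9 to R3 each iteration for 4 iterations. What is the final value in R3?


Starting value: R3 = 4
  Iter 1: R3 = 4 + 9 = 13
  Iter 2: R3 = 13 + 9 = 22
  Iter 3: R3 = 22 + 9 = 31
  Iter 4: R3 = 31 + 9 = 40
Final: R3 = 40

40


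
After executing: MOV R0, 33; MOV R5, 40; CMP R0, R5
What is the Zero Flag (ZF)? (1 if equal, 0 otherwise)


Register state trace:
  MOV R0, 33  → R0 = 33
  MOV R5, 40  → R5 = 40
  CMP R0, R5  → computes 33 - 40 = -7
  Result is nonzero, so values are not equal
ZF = 0

0


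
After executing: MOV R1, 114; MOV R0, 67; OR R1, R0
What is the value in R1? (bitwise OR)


Register state trace:
  MOV R1, 114  → R1 = 114 (0b01110010)
  MOV R0, 67  → R0 = 67 (0b01000011)
  OR R1, R0   → R1 = 114 OR 67 = 115 (0b01110011)
Final: R1 = 115

115


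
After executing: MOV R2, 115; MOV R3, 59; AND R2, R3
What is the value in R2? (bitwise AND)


Register state trace:
  MOV R2, 115  → R2 = 115 (0b01110011)
  MOV R3, 59  → R3 = 59 (0b00111011)
  AND R2, R3  → R2 = 115 AND 59 = 51 (0b00110011)
Final: R2 = 51

51


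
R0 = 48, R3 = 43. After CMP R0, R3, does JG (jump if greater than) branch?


Trace:
  R0 = 48, R3 = 43
  CMP R0, R3  → compares 48 vs 43
  JG checks: is 48 greater than 43?
  48 > 43, so condition is true
Branch taken: Yes

Yes


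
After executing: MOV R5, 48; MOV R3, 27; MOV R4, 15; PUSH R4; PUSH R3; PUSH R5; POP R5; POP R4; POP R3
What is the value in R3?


Stack trace (top is rightmost):
  MOV R5, 48  → R5 = 48
  MOV R3, 27  → R3 = 27
  MOV R4, 15  → R4 = 15
  PUSH R4  → stack: [15]
  PUSH R3  → stack: [15, 27]
  PUSH R5  → stack: [15, 27, 48]
  POP R5  → R5 = 48, stack: [15, 27]
  POP R4  → R4 = 27, stack: [15]
  POP R3  → R3 = 15, stack: []
Final: R3 = 15

15


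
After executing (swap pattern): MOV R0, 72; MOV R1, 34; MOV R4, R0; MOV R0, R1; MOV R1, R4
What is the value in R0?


Register state trace (swap pattern):
  MOV R0, 72  → R0 = 72
  MOV R1, 34  → R1 = 34
  MOV R4, R0  → R4 = 72  (save R0)
  MOV R0, R1  → R0 = 34  (R0 gets R1's value)
  MOV R1, R4  → R1 = 72  (R1 gets saved value)
Final: R0 = 34

34


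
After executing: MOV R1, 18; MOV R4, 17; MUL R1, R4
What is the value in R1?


Register state trace:
  MOV R1, 18  → R1 = 18
  MOV R4, 17  → R4 = 17
  MUL R1, R4  → R1 = 18 * 17 = 306
Final: R1 = 306

306


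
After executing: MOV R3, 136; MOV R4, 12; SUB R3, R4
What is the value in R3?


Register state trace:
  MOV R3, 136  → R3 = 136
  MOV R4, 12  → R4 = 12
  SUB R3, R4  → R3 = 136 - 12 = 124
Final: R3 = 124

124


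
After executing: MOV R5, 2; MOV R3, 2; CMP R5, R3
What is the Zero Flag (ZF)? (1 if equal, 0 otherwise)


Register state trace:
  MOV R5, 2  → R5 = 2
  MOV R3, 2  → R3 = 2
  CMP R5, R3  → computes 2 - 2 = 0
  Result is zero, so values are equal
ZF = 1

1


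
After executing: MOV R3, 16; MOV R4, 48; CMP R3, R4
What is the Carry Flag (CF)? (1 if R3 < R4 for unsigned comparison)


Register state trace:
  MOV R3, 16  → R3 = 16
  MOV R4, 48  → R4 = 48
  CMP R3, R4  → unsigned 16 - 48: borrow occurs
  16 < 48, so CF = 1
CF = 1

1


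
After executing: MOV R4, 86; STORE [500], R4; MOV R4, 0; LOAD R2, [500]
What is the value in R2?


Register and memory trace:
  MOV R4, 86  → R4 = 86
  STORE [500], R4  → mem[500] = 86
  MOV R4, 0  → R4 = 0
  LOAD R2, [500]  → R2 = mem[500] = 86
Final: R2 = 86

86


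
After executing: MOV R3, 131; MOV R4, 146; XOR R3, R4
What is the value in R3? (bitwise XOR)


Register state trace:
  MOV R3, 131  → R3 = 131 (0b10000011)
  MOV R4, 146  → R4 = 146 (0b10010010)
  XOR R3, R4  → R3 = 131 XOR 146 = 17 (0b00010001)
Final: R3 = 17

17


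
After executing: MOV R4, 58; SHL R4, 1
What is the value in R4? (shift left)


Register state trace:
  MOV R4, 58  → R4 = 58
  SHL R4, 1  → R4 = 58 << 1 = 58 * 2^1 = 116
Final: R4 = 116

116


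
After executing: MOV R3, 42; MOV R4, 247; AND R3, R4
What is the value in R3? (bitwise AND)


Register state trace:
  MOV R3, 42  → R3 = 42 (0b00101010)
  MOV R4, 247  → R4 = 247 (0b11110111)
  AND R3, R4  → R3 = 42 AND 247 = 34 (0b00100010)
Final: R3 = 34

34


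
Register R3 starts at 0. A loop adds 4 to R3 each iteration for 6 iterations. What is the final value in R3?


Starting value: R3 = 0
  Iter 1: R3 = 0 + 4 = 4
  Iter 2: R3 = 4 + 4 = 8
  Iter 3: R3 = 8 + 4 = 12
  Iter 4: R3 = 12 + 4 = 16
  Iter 5: R3 = 16 + 4 = 20
  Iter 6: R3 = 20 + 4 = 24
Final: R3 = 24

24


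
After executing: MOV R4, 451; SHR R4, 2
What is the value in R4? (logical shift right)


Register state trace:
  MOV R4, 451  → R4 = 451
  SHR R4, 2  → R4 = 451 >> 2 = 451 // 2^2 = 112
Final: R4 = 112

112


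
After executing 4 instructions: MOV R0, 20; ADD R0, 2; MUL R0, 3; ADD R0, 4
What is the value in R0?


Register state trace:
  MOV R0, 20  → R0 = 20
  ADD R0, 2  → R0 = 20 + 2 = 22
  MUL R0, 3  → R0 = 22 * 3 = 66
  ADD R0, 4  → R0 = 66 + 4 = 70
Final: R0 = 70

70


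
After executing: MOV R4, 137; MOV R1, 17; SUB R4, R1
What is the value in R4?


Register state trace:
  MOV R4, 137  → R4 = 137
  MOV R1, 17  → R1 = 17
  SUB R4, R1  → R4 = 137 - 17 = 120
Final: R4 = 120

120


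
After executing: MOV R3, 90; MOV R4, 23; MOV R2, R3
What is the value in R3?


Register state trace:
  MOV R3, 90  → R3 = 90
  MOV R4, 23  → R4 = 23
  MOV R2, R3  → R2 = 90
Final: R3 = 90

90


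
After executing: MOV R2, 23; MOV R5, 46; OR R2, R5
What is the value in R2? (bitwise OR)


Register state trace:
  MOV R2, 23  → R2 = 23 (0b00010111)
  MOV R5, 46  → R5 = 46 (0b00101110)
  OR R2, R5   → R2 = 23 OR 46 = 63 (0b00111111)
Final: R2 = 63

63


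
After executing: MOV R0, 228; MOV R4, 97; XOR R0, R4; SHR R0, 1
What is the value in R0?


Register state trace:
  MOV R0, 228  → R0 = 228 (0b11100100)
  MOV R4, 97  → R4 = 97 (0b01100001)
  XOR R0, R4  → R0 = 228 XOR 97 = 133 (0b10000101)
  SHR R0, 1  → R0 = 133 >> 1 = 66
Final: R0 = 66

66


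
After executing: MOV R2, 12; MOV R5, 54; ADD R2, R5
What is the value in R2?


Register state trace:
  MOV R2, 12  → R2 = 12
  MOV R5, 54  → R5 = 54
  ADD R2, R5  → R2 = 12 + 54 = 66
Final: R2 = 66

66


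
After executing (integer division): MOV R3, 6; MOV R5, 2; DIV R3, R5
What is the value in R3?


Register state trace:
  MOV R3, 6  → R3 = 6
  MOV R5, 2  → R5 = 2
  DIV R3, R5  → R3 = 6 // 2 = 3
Final: R3 = 3

3


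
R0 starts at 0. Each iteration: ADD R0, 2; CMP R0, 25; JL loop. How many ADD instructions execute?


Loop trace (R0 starts at 0, target 25, step 2):
  ADD #1: R0 = 0 + 2 = 2  → 2 < 25, loop
  ADD #2: R0 = 2 + 2 = 4  → 4 < 25, loop
  ADD #3: R0 = 4 + 2 = 6  → 6 < 25, loop
  ADD #4: R0 = 6 + 2 = 8  → 8 < 25, loop
  ADD #5: R0 = 8 + 2 = 10  → 10 < 25, loop
  ADD #6: R0 = 10 + 2 = 12  → 12 < 25, loop
  ADD #7: R0 = 12 + 2 = 14  → 14 < 25, loop
  ADD #8: R0 = 14 + 2 = 16  → 16 < 25, loop
  ADD #9: R0 = 16 + 2 = 18  → 18 < 25, loop
  ADD #10: R0 = 18 + 2 = 20  → 20 < 25, loop
  ADD #11: R0 = 20 + 2 = 22  → 22 < 25, loop
  ADD #12: R0 = 22 + 2 = 24  → 24 < 25, loop
  ADD #13: R0 = 24 + 2 = 26  → 26 >= 25, exit
Total ADD instructions: 13

13


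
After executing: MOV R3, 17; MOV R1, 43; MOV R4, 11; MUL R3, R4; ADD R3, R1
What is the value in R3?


Register state trace:
  MOV R3, 17  → R3 = 17
  MOV R1, 43  → R1 = 43
  MOV R4, 11  → R4 = 11
  MUL R3, R4  → R3 = 17 * 11 = 187
  ADD R3, R1  → R3 = 187 + 43 = 230
Final: R3 = 230

230


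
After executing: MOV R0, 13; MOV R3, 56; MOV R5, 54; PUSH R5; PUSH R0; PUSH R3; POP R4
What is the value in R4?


Stack trace (top is rightmost):
  MOV R0, 13  → R0 = 13
  MOV R3, 56  → R3 = 56
  MOV R5, 54  → R5 = 54
  PUSH R5  → stack: [54]
  PUSH R0  → stack: [54, 13]
  PUSH R3  → stack: [54, 13, 56]
  POP R4  → R4 = 56, stack: [54, 13]
Final: R4 = 56

56


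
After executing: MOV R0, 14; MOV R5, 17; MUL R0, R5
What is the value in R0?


Register state trace:
  MOV R0, 14  → R0 = 14
  MOV R5, 17  → R5 = 17
  MUL R0, R5  → R0 = 14 * 17 = 238
Final: R0 = 238

238


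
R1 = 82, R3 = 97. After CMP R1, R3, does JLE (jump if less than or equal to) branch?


Trace:
  R1 = 82, R3 = 97
  CMP R1, R3  → compares 82 vs 97
  JLE checks: is 82 less than or equal to 97?
  82 < 97, so condition is true
Branch taken: Yes

Yes


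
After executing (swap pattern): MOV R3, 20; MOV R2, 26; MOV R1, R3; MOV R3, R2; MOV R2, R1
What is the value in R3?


Register state trace (swap pattern):
  MOV R3, 20  → R3 = 20
  MOV R2, 26  → R2 = 26
  MOV R1, R3  → R1 = 20  (save R3)
  MOV R3, R2  → R3 = 26  (R3 gets R2's value)
  MOV R2, R1  → R2 = 20  (R2 gets saved value)
Final: R3 = 26

26


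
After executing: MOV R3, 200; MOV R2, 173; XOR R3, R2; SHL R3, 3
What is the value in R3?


Register state trace:
  MOV R3, 200  → R3 = 200 (0b11001000)
  MOV R2, 173  → R2 = 173 (0b10101101)
  XOR R3, R2  → R3 = 200 XOR 173 = 101 (0b01100101)
  SHL R3, 3  → R3 = 101 << 3 = 808
Final: R3 = 808

808


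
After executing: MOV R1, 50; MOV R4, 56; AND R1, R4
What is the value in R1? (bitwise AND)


Register state trace:
  MOV R1, 50  → R1 = 50 (0b00110010)
  MOV R4, 56  → R4 = 56 (0b00111000)
  AND R1, R4  → R1 = 50 AND 56 = 48 (0b00110000)
Final: R1 = 48

48


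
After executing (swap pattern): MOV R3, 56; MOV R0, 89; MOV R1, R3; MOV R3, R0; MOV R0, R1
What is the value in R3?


Register state trace (swap pattern):
  MOV R3, 56  → R3 = 56
  MOV R0, 89  → R0 = 89
  MOV R1, R3  → R1 = 56  (save R3)
  MOV R3, R0  → R3 = 89  (R3 gets R0's value)
  MOV R0, R1  → R0 = 56  (R0 gets saved value)
Final: R3 = 89

89


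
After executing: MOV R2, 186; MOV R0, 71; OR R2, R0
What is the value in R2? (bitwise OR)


Register state trace:
  MOV R2, 186  → R2 = 186 (0b10111010)
  MOV R0, 71  → R0 = 71 (0b01000111)
  OR R2, R0   → R2 = 186 OR 71 = 255 (0b11111111)
Final: R2 = 255

255


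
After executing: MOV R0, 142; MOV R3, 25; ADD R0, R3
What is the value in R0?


Register state trace:
  MOV R0, 142  → R0 = 142
  MOV R3, 25  → R3 = 25
  ADD R0, R3  → R0 = 142 + 25 = 167
Final: R0 = 167

167


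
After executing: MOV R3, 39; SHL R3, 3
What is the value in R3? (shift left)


Register state trace:
  MOV R3, 39  → R3 = 39
  SHL R3, 3  → R3 = 39 << 3 = 39 * 2^3 = 312
Final: R3 = 312

312


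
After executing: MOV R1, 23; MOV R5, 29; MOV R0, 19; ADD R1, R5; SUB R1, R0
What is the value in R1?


Register state trace:
  MOV R1, 23  → R1 = 23
  MOV R5, 29  → R5 = 29
  MOV R0, 19  → R0 = 19
  ADD R1, R5  → R1 = 23 + 29 = 52
  SUB R1, R0  → R1 = 52 - 19 = 33
Final: R1 = 33

33


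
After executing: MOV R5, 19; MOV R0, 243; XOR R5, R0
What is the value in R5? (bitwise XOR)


Register state trace:
  MOV R5, 19  → R5 = 19 (0b00010011)
  MOV R0, 243  → R0 = 243 (0b11110011)
  XOR R5, R0  → R5 = 19 XOR 243 = 224 (0b11100000)
Final: R5 = 224

224


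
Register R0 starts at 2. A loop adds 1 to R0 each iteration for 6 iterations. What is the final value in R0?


Starting value: R0 = 2
  Iter 1: R0 = 2 + 1 = 3
  Iter 2: R0 = 3 + 1 = 4
  Iter 3: R0 = 4 + 1 = 5
  Iter 4: R0 = 5 + 1 = 6
  Iter 5: R0 = 6 + 1 = 7
  Iter 6: R0 = 7 + 1 = 8
Final: R0 = 8

8


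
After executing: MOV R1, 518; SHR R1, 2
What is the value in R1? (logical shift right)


Register state trace:
  MOV R1, 518  → R1 = 518
  SHR R1, 2  → R1 = 518 >> 2 = 518 // 2^2 = 129
Final: R1 = 129

129


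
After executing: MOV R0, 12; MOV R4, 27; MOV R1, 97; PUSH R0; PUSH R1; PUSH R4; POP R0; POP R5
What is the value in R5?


Stack trace (top is rightmost):
  MOV R0, 12  → R0 = 12
  MOV R4, 27  → R4 = 27
  MOV R1, 97  → R1 = 97
  PUSH R0  → stack: [12]
  PUSH R1  → stack: [12, 97]
  PUSH R4  → stack: [12, 97, 27]
  POP R0  → R0 = 27, stack: [12, 97]
  POP R5  → R5 = 97, stack: [12]
Final: R5 = 97

97
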